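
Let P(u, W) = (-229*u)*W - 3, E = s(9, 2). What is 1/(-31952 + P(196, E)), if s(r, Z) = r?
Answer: -1/435911 ≈ -2.2940e-6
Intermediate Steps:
E = 9
P(u, W) = -3 - 229*W*u (P(u, W) = -229*W*u - 3 = -3 - 229*W*u)
1/(-31952 + P(196, E)) = 1/(-31952 + (-3 - 229*9*196)) = 1/(-31952 + (-3 - 403956)) = 1/(-31952 - 403959) = 1/(-435911) = -1/435911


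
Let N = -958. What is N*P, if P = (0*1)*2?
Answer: 0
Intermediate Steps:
P = 0 (P = 0*2 = 0)
N*P = -958*0 = 0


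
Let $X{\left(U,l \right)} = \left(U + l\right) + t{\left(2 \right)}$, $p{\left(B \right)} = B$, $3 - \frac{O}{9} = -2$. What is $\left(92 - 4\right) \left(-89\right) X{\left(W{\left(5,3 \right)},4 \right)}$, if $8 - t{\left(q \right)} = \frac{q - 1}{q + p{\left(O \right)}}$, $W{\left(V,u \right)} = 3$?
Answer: $- \frac{5513728}{47} \approx -1.1731 \cdot 10^{5}$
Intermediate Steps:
$O = 45$ ($O = 27 - -18 = 27 + 18 = 45$)
$t{\left(q \right)} = 8 - \frac{-1 + q}{45 + q}$ ($t{\left(q \right)} = 8 - \frac{q - 1}{q + 45} = 8 - \frac{-1 + q}{45 + q}$)
$X{\left(U,l \right)} = \frac{375}{47} + U + l$ ($X{\left(U,l \right)} = \left(U + l\right) + \frac{361 + 7 \cdot 2}{45 + 2} = \left(U + l\right) + \frac{361 + 14}{47} = \left(U + l\right) + \frac{1}{47} \cdot 375 = \left(U + l\right) + \frac{375}{47} = \frac{375}{47} + U + l$)
$\left(92 - 4\right) \left(-89\right) X{\left(W{\left(5,3 \right)},4 \right)} = \left(92 - 4\right) \left(-89\right) \left(\frac{375}{47} + 3 + 4\right) = \left(92 - 4\right) \left(-89\right) \frac{704}{47} = 88 \left(-89\right) \frac{704}{47} = \left(-7832\right) \frac{704}{47} = - \frac{5513728}{47}$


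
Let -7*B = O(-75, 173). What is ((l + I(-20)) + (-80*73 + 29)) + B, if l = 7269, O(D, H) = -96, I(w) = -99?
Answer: 9609/7 ≈ 1372.7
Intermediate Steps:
B = 96/7 (B = -⅐*(-96) = 96/7 ≈ 13.714)
((l + I(-20)) + (-80*73 + 29)) + B = ((7269 - 99) + (-80*73 + 29)) + 96/7 = (7170 + (-5840 + 29)) + 96/7 = (7170 - 5811) + 96/7 = 1359 + 96/7 = 9609/7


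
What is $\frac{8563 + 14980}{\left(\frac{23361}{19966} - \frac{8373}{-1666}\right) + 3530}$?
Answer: $\frac{195779797577}{29406435356} \approx 6.6577$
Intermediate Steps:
$\frac{8563 + 14980}{\left(\frac{23361}{19966} - \frac{8373}{-1666}\right) + 3530} = \frac{23543}{\left(23361 \cdot \frac{1}{19966} - - \frac{8373}{1666}\right) + 3530} = \frac{23543}{\left(\frac{23361}{19966} + \frac{8373}{1666}\right) + 3530} = \frac{23543}{\frac{51523686}{8315839} + 3530} = \frac{23543}{\frac{29406435356}{8315839}} = 23543 \cdot \frac{8315839}{29406435356} = \frac{195779797577}{29406435356}$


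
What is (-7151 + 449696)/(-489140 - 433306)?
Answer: -147515/307482 ≈ -0.47975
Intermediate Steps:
(-7151 + 449696)/(-489140 - 433306) = 442545/(-922446) = 442545*(-1/922446) = -147515/307482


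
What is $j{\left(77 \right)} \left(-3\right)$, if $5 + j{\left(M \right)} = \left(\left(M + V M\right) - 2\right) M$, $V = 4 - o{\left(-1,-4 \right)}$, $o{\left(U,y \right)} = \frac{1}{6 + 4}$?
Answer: $- \frac{866793}{10} \approx -86679.0$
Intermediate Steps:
$o{\left(U,y \right)} = \frac{1}{10}$
$V = \frac{39}{10}$ ($V = 4 - \frac{1}{10} = \frac{39}{10} \approx 3.9$)
$j{\left(M \right)} = -5 + M \left(-2 + \frac{49 M}{10}\right)$ ($j{\left(M \right)} = -5 + \left(\left(M + \frac{39 M}{10}\right) - 2\right) M = -5 + \left(\frac{49 M}{10} - 2\right) M = -5 + \left(-2 + \frac{49 M}{10}\right) M = -5 + M \left(-2 + \frac{49 M}{10}\right)$)
$j{\left(77 \right)} \left(-3\right) = \left(-5 - 154 + \frac{49 \cdot 77^{2}}{10}\right) \left(-3\right) = \left(-5 - 154 + \frac{49}{10} \cdot 5929\right) \left(-3\right) = \left(-5 - 154 + \frac{290521}{10}\right) \left(-3\right) = \frac{288931}{10} \left(-3\right) = - \frac{866793}{10}$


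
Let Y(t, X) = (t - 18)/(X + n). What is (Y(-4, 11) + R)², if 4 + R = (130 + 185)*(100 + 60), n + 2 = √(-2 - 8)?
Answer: 4*(-45075694401*I + 11428351316*√10)/(-71*I + 18*√10) ≈ 2.5395e+9 + 77053.0*I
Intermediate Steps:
n = -2 + I*√10 (n = -2 + √(-2 - 8) = -2 + √(-10) = -2 + I*√10 ≈ -2.0 + 3.1623*I)
Y(t, X) = (-18 + t)/(-2 + X + I*√10) (Y(t, X) = (t - 18)/(X + (-2 + I*√10)) = (-18 + t)/(-2 + X + I*√10))
R = 50396 (R = -4 + (130 + 185)*(100 + 60) = -4 + 315*160 = -4 + 50400 = 50396)
(Y(-4, 11) + R)² = ((-18 - 4)/(-2 + 11 + I*√10) + 50396)² = (-22/(9 + I*√10) + 50396)² = (50396 - 22/(9 + I*√10))²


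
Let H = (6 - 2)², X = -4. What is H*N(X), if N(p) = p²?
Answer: 256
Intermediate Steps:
H = 16 (H = 4² = 16)
H*N(X) = 16*(-4)² = 16*16 = 256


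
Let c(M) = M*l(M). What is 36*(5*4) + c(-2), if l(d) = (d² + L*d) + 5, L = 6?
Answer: 726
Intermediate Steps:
l(d) = 5 + d² + 6*d (l(d) = (d² + 6*d) + 5 = 5 + d² + 6*d)
c(M) = M*(5 + M² + 6*M)
36*(5*4) + c(-2) = 36*(5*4) - 2*(5 + (-2)² + 6*(-2)) = 36*20 - 2*(5 + 4 - 12) = 720 - 2*(-3) = 720 + 6 = 726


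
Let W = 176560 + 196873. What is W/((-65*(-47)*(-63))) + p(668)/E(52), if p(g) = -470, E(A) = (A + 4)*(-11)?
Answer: -9969727/8468460 ≈ -1.1773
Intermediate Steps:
E(A) = -44 - 11*A (E(A) = (4 + A)*(-11) = -44 - 11*A)
W = 373433
W/((-65*(-47)*(-63))) + p(668)/E(52) = 373433/((-65*(-47)*(-63))) - 470/(-44 - 11*52) = 373433/((3055*(-63))) - 470/(-44 - 572) = 373433/(-192465) - 470/(-616) = 373433*(-1/192465) - 470*(-1/616) = -373433/192465 + 235/308 = -9969727/8468460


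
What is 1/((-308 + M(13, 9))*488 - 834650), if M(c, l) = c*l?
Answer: -1/927858 ≈ -1.0778e-6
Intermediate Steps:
1/((-308 + M(13, 9))*488 - 834650) = 1/((-308 + 13*9)*488 - 834650) = 1/((-308 + 117)*488 - 834650) = 1/(-191*488 - 834650) = 1/(-93208 - 834650) = 1/(-927858) = -1/927858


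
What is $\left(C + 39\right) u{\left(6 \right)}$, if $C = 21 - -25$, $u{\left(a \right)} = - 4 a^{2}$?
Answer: $-12240$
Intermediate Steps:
$C = 46$ ($C = 21 + 25 = 46$)
$\left(C + 39\right) u{\left(6 \right)} = \left(46 + 39\right) \left(- 4 \cdot 6^{2}\right) = 85 \left(\left(-4\right) 36\right) = 85 \left(-144\right) = -12240$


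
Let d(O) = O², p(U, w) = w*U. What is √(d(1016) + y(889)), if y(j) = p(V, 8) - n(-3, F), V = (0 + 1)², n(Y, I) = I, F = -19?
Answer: 7*√21067 ≈ 1016.0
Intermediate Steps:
V = 1 (V = 1² = 1)
p(U, w) = U*w
y(j) = 27 (y(j) = 1*8 - 1*(-19) = 8 + 19 = 27)
√(d(1016) + y(889)) = √(1016² + 27) = √(1032256 + 27) = √1032283 = 7*√21067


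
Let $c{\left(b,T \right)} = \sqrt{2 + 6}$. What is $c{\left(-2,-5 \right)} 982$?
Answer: $1964 \sqrt{2} \approx 2777.5$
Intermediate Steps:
$c{\left(b,T \right)} = 2 \sqrt{2}$ ($c{\left(b,T \right)} = \sqrt{8} = 2 \sqrt{2}$)
$c{\left(-2,-5 \right)} 982 = 2 \sqrt{2} \cdot 982 = 1964 \sqrt{2}$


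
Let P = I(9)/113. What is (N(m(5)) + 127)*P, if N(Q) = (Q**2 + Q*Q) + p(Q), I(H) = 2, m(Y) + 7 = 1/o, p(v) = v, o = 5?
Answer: 10634/2825 ≈ 3.7642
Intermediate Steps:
m(Y) = -34/5 (m(Y) = -7 + 1/5 = -34/5)
N(Q) = Q + 2*Q**2 (N(Q) = (Q**2 + Q*Q) + Q = (Q**2 + Q**2) + Q = 2*Q**2 + Q = Q + 2*Q**2)
P = 2/113 ≈ 0.017699
(N(m(5)) + 127)*P = (-34*(1 + 2*(-34/5))/5 + 127)*(2/113) = (-34*(1 - 68/5)/5 + 127)*(2/113) = (-34/5*(-63/5) + 127)*(2/113) = (2142/25 + 127)*(2/113) = (5317/25)*(2/113) = 10634/2825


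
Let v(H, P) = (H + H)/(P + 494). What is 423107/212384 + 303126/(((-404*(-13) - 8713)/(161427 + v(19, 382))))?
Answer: -758654566129210009/53659454752 ≈ -1.4138e+7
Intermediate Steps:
v(H, P) = 2*H/(494 + P) (v(H, P) = (2*H)/(494 + P) = 2*H/(494 + P))
423107/212384 + 303126/(((-404*(-13) - 8713)/(161427 + v(19, 382)))) = 423107/212384 + 303126/(((-404*(-13) - 8713)/(161427 + 2*19/(494 + 382)))) = 423107*(1/212384) + 303126/(((5252 - 8713)/(161427 + 2*19/876))) = 423107/212384 + 303126/((-3461/(161427 + 2*19*(1/876)))) = 423107/212384 + 303126/((-3461/(161427 + 19/438))) = 423107/212384 + 303126/((-3461/70705045/438)) = 423107/212384 + 303126/((-3461*438/70705045)) = 423107/212384 + 303126/(-1515918/70705045) = 423107/212384 + 303126*(-70705045/1515918) = 423107/212384 - 3572089578445/252653 = -758654566129210009/53659454752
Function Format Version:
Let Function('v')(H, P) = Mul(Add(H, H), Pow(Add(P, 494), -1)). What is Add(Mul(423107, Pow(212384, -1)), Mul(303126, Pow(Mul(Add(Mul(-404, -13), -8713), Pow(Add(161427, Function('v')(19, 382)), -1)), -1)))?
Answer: Rational(-758654566129210009, 53659454752) ≈ -1.4138e+7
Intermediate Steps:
Function('v')(H, P) = Mul(2, H, Pow(Add(494, P), -1)) (Function('v')(H, P) = Mul(Mul(2, H), Pow(Add(494, P), -1)) = Mul(2, H, Pow(Add(494, P), -1)))
Add(Mul(423107, Pow(212384, -1)), Mul(303126, Pow(Mul(Add(Mul(-404, -13), -8713), Pow(Add(161427, Function('v')(19, 382)), -1)), -1))) = Add(Mul(423107, Pow(212384, -1)), Mul(303126, Pow(Mul(Add(Mul(-404, -13), -8713), Pow(Add(161427, Mul(2, 19, Pow(Add(494, 382), -1))), -1)), -1))) = Add(Mul(423107, Rational(1, 212384)), Mul(303126, Pow(Mul(Add(5252, -8713), Pow(Add(161427, Mul(2, 19, Pow(876, -1))), -1)), -1))) = Add(Rational(423107, 212384), Mul(303126, Pow(Mul(-3461, Pow(Add(161427, Mul(2, 19, Rational(1, 876))), -1)), -1))) = Add(Rational(423107, 212384), Mul(303126, Pow(Mul(-3461, Pow(Add(161427, Rational(19, 438)), -1)), -1))) = Add(Rational(423107, 212384), Mul(303126, Pow(Mul(-3461, Pow(Rational(70705045, 438), -1)), -1))) = Add(Rational(423107, 212384), Mul(303126, Pow(Mul(-3461, Rational(438, 70705045)), -1))) = Add(Rational(423107, 212384), Mul(303126, Pow(Rational(-1515918, 70705045), -1))) = Add(Rational(423107, 212384), Mul(303126, Rational(-70705045, 1515918))) = Add(Rational(423107, 212384), Rational(-3572089578445, 252653)) = Rational(-758654566129210009, 53659454752)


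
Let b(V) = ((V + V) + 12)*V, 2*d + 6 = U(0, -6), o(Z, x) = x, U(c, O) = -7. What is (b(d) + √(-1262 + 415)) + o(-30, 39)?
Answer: 91/2 + 11*I*√7 ≈ 45.5 + 29.103*I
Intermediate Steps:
d = -13/2 (d = -3 + (½)*(-7) = -3 - 7/2 = -13/2 ≈ -6.5000)
b(V) = V*(12 + 2*V) (b(V) = (2*V + 12)*V = (12 + 2*V)*V = V*(12 + 2*V))
(b(d) + √(-1262 + 415)) + o(-30, 39) = (2*(-13/2)*(6 - 13/2) + √(-1262 + 415)) + 39 = (2*(-13/2)*(-½) + √(-847)) + 39 = (13/2 + 11*I*√7) + 39 = 91/2 + 11*I*√7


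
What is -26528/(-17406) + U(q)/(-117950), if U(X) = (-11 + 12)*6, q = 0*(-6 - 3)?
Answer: 782218291/513259425 ≈ 1.5240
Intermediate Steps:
q = 0 (q = 0*(-9) = 0)
U(X) = 6 (U(X) = 1*6 = 6)
-26528/(-17406) + U(q)/(-117950) = -26528/(-17406) + 6/(-117950) = -26528*(-1/17406) + 6*(-1/117950) = 13264/8703 - 3/58975 = 782218291/513259425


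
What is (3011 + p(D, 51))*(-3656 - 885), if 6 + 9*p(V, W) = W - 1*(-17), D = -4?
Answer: -123338101/9 ≈ -1.3704e+7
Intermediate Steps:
p(V, W) = 11/9 + W/9 (p(V, W) = -⅔ + (W - 1*(-17))/9 = -⅔ + (W + 17)/9 = -⅔ + (17 + W)/9 = -⅔ + (17/9 + W/9) = 11/9 + W/9)
(3011 + p(D, 51))*(-3656 - 885) = (3011 + (11/9 + (⅑)*51))*(-3656 - 885) = (3011 + (11/9 + 17/3))*(-4541) = (3011 + 62/9)*(-4541) = (27161/9)*(-4541) = -123338101/9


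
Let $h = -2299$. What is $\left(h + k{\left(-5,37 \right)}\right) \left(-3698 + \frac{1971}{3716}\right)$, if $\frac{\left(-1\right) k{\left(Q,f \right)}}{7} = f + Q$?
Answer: $\frac{34665507831}{3716} \approx 9.3287 \cdot 10^{6}$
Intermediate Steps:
$k{\left(Q,f \right)} = - 7 Q - 7 f$ ($k{\left(Q,f \right)} = - 7 \left(f + Q\right) = - 7 \left(Q + f\right) = - 7 Q - 7 f$)
$\left(h + k{\left(-5,37 \right)}\right) \left(-3698 + \frac{1971}{3716}\right) = \left(-2299 - 224\right) \left(-3698 + \frac{1971}{3716}\right) = \left(-2523\right) \left(- \frac{13739797}{3716}\right) = \frac{34665507831}{3716}$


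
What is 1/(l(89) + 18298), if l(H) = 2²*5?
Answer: 1/18318 ≈ 5.4591e-5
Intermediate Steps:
l(H) = 20 (l(H) = 4*5 = 20)
1/(l(89) + 18298) = 1/(20 + 18298) = 1/18318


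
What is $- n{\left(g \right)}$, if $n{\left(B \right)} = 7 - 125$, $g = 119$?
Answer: $118$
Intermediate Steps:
$n{\left(B \right)} = -118$ ($n{\left(B \right)} = 7 - 125 = -118$)
$- n{\left(g \right)} = \left(-1\right) \left(-118\right) = 118$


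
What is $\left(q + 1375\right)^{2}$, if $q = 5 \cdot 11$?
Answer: $2044900$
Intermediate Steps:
$q = 55$
$\left(q + 1375\right)^{2} = \left(55 + 1375\right)^{2} = 1430^{2} = 2044900$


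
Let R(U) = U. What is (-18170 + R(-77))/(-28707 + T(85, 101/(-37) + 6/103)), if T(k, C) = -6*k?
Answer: 18247/29217 ≈ 0.62453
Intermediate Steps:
(-18170 + R(-77))/(-28707 + T(85, 101/(-37) + 6/103)) = (-18170 - 77)/(-28707 - 6*85) = -18247/(-28707 - 510) = -18247/(-29217) = -18247*(-1/29217) = 18247/29217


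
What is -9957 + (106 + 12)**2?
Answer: 3967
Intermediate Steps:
-9957 + (106 + 12)**2 = -9957 + 118**2 = -9957 + 13924 = 3967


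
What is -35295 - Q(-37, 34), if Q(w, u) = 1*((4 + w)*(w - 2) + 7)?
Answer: -36589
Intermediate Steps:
Q(w, u) = 7 + (-2 + w)*(4 + w) (Q(w, u) = 1*((4 + w)*(-2 + w) + 7) = 1*((-2 + w)*(4 + w) + 7) = 1*(7 + (-2 + w)*(4 + w)) = 7 + (-2 + w)*(4 + w))
-35295 - Q(-37, 34) = -35295 - (-1 + (-37)² + 2*(-37)) = -35295 - (-1 + 1369 - 74) = -35295 - 1*1294 = -35295 - 1294 = -36589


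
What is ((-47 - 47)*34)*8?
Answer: -25568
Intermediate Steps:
((-47 - 47)*34)*8 = -94*34*8 = -3196*8 = -25568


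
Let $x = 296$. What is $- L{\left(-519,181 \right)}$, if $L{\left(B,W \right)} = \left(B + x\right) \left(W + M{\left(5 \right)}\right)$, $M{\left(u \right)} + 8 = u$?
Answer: $39694$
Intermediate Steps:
$M{\left(u \right)} = -8 + u$
$L{\left(B,W \right)} = \left(-3 + W\right) \left(296 + B\right)$ ($L{\left(B,W \right)} = \left(B + 296\right) \left(W + \left(-8 + 5\right)\right) = \left(296 + B\right) \left(W - 3\right) = \left(296 + B\right) \left(-3 + W\right) = \left(-3 + W\right) \left(296 + B\right)$)
$- L{\left(-519,181 \right)} = - (-888 - -1557 + 296 \cdot 181 - 93939) = - (-888 + 1557 + 53576 - 93939) = \left(-1\right) \left(-39694\right) = 39694$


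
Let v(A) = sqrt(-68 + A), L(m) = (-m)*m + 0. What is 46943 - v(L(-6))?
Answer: 46943 - 2*I*sqrt(26) ≈ 46943.0 - 10.198*I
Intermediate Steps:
L(m) = -m**2 (L(m) = -m**2 + 0 = -m**2)
46943 - v(L(-6)) = 46943 - sqrt(-68 - 1*(-6)**2) = 46943 - sqrt(-68 - 1*36) = 46943 - sqrt(-68 - 36) = 46943 - sqrt(-104) = 46943 - 2*I*sqrt(26)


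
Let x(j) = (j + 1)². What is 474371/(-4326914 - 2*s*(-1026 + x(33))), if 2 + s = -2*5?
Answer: -474371/4323794 ≈ -0.10971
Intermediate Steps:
s = -12 (s = -2 - 2*5 = -2 - 10 = -12)
x(j) = (1 + j)²
474371/(-4326914 - 2*s*(-1026 + x(33))) = 474371/(-4326914 - 2*(-12)*(-1026 + (1 + 33)²)) = 474371/(-4326914 - (-24)*(-1026 + 34²)) = 474371/(-4326914 - (-24)*(-1026 + 1156)) = 474371/(-4326914 - (-24)*130) = 474371/(-4326914 - 1*(-3120)) = 474371/(-4326914 + 3120) = 474371/(-4323794) = 474371*(-1/4323794) = -474371/4323794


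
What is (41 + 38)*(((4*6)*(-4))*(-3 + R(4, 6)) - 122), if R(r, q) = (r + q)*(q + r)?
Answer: -745286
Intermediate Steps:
R(r, q) = (q + r)**2 (R(r, q) = (q + r)*(q + r) = (q + r)**2)
(41 + 38)*(((4*6)*(-4))*(-3 + R(4, 6)) - 122) = (41 + 38)*(((4*6)*(-4))*(-3 + (6 + 4)**2) - 122) = 79*((24*(-4))*(-3 + 10**2) - 122) = 79*(-96*(-3 + 100) - 122) = 79*(-96*97 - 122) = 79*(-9312 - 122) = 79*(-9434) = -745286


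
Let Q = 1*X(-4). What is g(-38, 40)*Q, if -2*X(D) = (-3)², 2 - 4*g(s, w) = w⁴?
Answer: 11519991/4 ≈ 2.8800e+6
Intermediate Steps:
g(s, w) = ½ - w⁴/4
X(D) = -9/2 (X(D) = -½*(-3)² = -½*9 = -9/2)
Q = -9/2 (Q = 1*(-9/2) = -9/2 ≈ -4.5000)
g(-38, 40)*Q = (½ - ¼*40⁴)*(-9/2) = (½ - ¼*2560000)*(-9/2) = (½ - 640000)*(-9/2) = -1279999/2*(-9/2) = 11519991/4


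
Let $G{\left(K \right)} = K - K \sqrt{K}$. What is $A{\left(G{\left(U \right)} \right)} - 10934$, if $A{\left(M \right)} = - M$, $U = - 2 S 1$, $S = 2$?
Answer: $-10930 - 8 i \approx -10930.0 - 8.0 i$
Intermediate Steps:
$U = -4$ ($U = \left(-2\right) 2 \cdot 1 = \left(-4\right) 1 = -4$)
$G{\left(K \right)} = K - K^{\frac{3}{2}}$
$A{\left(G{\left(U \right)} \right)} - 10934 = - (-4 - \left(-4\right)^{\frac{3}{2}}) - 10934 = - (-4 - - 8 i) - 10934 = - (-4 + 8 i) - 10934 = \left(4 - 8 i\right) - 10934 = -10930 - 8 i$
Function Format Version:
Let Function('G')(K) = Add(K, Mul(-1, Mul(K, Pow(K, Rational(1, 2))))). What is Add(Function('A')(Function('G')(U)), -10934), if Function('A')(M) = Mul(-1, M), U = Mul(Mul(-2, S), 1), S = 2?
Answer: Add(-10930, Mul(-8, I)) ≈ Add(-10930., Mul(-8.0000, I))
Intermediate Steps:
U = -4 (U = Mul(Mul(-2, 2), 1) = Mul(-4, 1) = -4)
Function('G')(K) = Add(K, Mul(-1, Pow(K, Rational(3, 2))))
Add(Function('A')(Function('G')(U)), -10934) = Add(Mul(-1, Add(-4, Mul(-1, Pow(-4, Rational(3, 2))))), -10934) = Add(Mul(-1, Add(-4, Mul(-1, Mul(-8, I)))), -10934) = Add(Mul(-1, Add(-4, Mul(8, I))), -10934) = Add(Add(4, Mul(-8, I)), -10934) = Add(-10930, Mul(-8, I))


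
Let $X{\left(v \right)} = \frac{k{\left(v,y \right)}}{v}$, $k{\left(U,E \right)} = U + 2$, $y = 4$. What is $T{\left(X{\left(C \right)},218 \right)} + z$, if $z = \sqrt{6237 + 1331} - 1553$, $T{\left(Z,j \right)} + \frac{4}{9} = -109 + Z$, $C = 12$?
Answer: $- \frac{29903}{18} + 4 \sqrt{473} \approx -1574.3$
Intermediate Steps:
$k{\left(U,E \right)} = 2 + U$
$X{\left(v \right)} = \frac{2 + v}{v}$
$T{\left(Z,j \right)} = - \frac{985}{9} + Z$ ($T{\left(Z,j \right)} = - \frac{4}{9} + \left(-109 + Z\right) = - \frac{985}{9} + Z$)
$z = -1553 + 4 \sqrt{473}$ ($z = \sqrt{7568} - 1553 = 4 \sqrt{473} - 1553 = -1553 + 4 \sqrt{473} \approx -1466.0$)
$T{\left(X{\left(C \right)},218 \right)} + z = \left(- \frac{985}{9} + \frac{2 + 12}{12}\right) - \left(1553 - 4 \sqrt{473}\right) = \left(- \frac{985}{9} + \frac{1}{12} \cdot 14\right) - \left(1553 - 4 \sqrt{473}\right) = \left(- \frac{985}{9} + \frac{7}{6}\right) - \left(1553 - 4 \sqrt{473}\right) = - \frac{1949}{18} - \left(1553 - 4 \sqrt{473}\right) = - \frac{29903}{18} + 4 \sqrt{473}$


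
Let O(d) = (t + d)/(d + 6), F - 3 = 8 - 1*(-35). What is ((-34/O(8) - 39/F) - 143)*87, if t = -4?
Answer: -1051917/46 ≈ -22868.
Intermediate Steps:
F = 46 (F = 3 + (8 - 1*(-35)) = 3 + (8 + 35) = 3 + 43 = 46)
O(d) = (-4 + d)/(6 + d) (O(d) = (-4 + d)/(d + 6) = (-4 + d)/(6 + d))
((-34/O(8) - 39/F) - 143)*87 = ((-34*(6 + 8)/(-4 + 8) - 39/46) - 143)*87 = ((-34/(4/14) - 39*1/46) - 143)*87 = ((-34/((1/14)*4) - 39/46) - 143)*87 = ((-34/2/7 - 39/46) - 143)*87 = ((-34*7/2 - 39/46) - 143)*87 = ((-119 - 39/46) - 143)*87 = (-5513/46 - 143)*87 = -12091/46*87 = -1051917/46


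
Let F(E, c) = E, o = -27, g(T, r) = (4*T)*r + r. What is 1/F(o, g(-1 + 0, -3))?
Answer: -1/27 ≈ -0.037037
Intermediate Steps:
g(T, r) = r + 4*T*r (g(T, r) = 4*T*r + r = r + 4*T*r)
1/F(o, g(-1 + 0, -3)) = 1/(-27) = -1/27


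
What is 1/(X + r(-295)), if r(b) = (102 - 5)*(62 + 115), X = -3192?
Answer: 1/13977 ≈ 7.1546e-5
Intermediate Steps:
r(b) = 17169 (r(b) = 97*177 = 17169)
1/(X + r(-295)) = 1/(-3192 + 17169) = 1/13977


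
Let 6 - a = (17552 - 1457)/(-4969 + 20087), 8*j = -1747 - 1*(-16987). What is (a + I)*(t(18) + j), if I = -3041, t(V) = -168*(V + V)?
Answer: 190160489175/15118 ≈ 1.2578e+7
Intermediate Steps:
t(V) = -336*V
j = 1905 (j = (-1747 - 1*(-16987))/8 = (-1747 + 16987)/8 = (1/8)*15240 = 1905)
a = 74613/15118 (a = 6 - (17552 - 1457)/(-4969 + 20087) = 6 - 16095/15118 = 74613/15118 ≈ 4.9354)
(a + I)*(t(18) + j) = (74613/15118 - 3041)*(-336*18 + 1905) = -45899225*(-6048 + 1905)/15118 = -45899225/15118*(-4143) = 190160489175/15118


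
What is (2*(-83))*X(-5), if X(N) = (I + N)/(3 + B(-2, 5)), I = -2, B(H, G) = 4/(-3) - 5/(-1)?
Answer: 1743/10 ≈ 174.30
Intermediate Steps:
B(H, G) = 11/3 (B(H, G) = 4*(-⅓) - 5*(-1) = -4/3 + 5 = 11/3)
X(N) = -3/10 + 3*N/20 (X(N) = (-2 + N)/(3 + 11/3) = (-2 + N)/(20/3) = (-2 + N)*(3/20) = -3/10 + 3*N/20)
(2*(-83))*X(-5) = (2*(-83))*(-3/10 + (3/20)*(-5)) = -166*(-3/10 - ¾) = -166*(-21/20) = 1743/10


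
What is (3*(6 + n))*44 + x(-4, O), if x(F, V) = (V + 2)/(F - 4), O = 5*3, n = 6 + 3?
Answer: 15823/8 ≈ 1977.9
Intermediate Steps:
n = 9
O = 15
x(F, V) = (2 + V)/(-4 + F)
(3*(6 + n))*44 + x(-4, O) = (3*(6 + 9))*44 + (2 + 15)/(-4 - 4) = (3*15)*44 + 17/(-8) = 45*44 - ⅛*17 = 1980 - 17/8 = 15823/8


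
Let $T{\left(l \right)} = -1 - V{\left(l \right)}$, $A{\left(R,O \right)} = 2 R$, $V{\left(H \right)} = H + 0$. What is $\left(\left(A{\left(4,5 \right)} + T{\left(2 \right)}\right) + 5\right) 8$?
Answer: $80$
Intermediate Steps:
$V{\left(H \right)} = H$
$T{\left(l \right)} = -1 - l$
$\left(\left(A{\left(4,5 \right)} + T{\left(2 \right)}\right) + 5\right) 8 = \left(\left(2 \cdot 4 - 3\right) + 5\right) 8 = \left(\left(8 - 3\right) + 5\right) 8 = \left(5 + 5\right) 8 = 10 \cdot 8 = 80$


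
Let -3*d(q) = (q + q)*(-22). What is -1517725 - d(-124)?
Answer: -4547719/3 ≈ -1.5159e+6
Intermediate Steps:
d(q) = 44*q/3 (d(q) = -(q + q)*(-22)/3 = -2*q*(-22)/3 = -(-44)*q/3 = 44*q/3)
-1517725 - d(-124) = -1517725 - 44*(-124)/3 = -1517725 - 1*(-5456/3) = -1517725 + 5456/3 = -4547719/3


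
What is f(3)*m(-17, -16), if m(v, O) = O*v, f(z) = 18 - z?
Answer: 4080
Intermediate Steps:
f(3)*m(-17, -16) = (18 - 1*3)*(-16*(-17)) = (18 - 3)*272 = 15*272 = 4080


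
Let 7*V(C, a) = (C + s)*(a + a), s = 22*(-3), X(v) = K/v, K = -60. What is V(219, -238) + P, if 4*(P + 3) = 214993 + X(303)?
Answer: 17509845/404 ≈ 43341.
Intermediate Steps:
X(v) = -60/v
s = -66
V(C, a) = 2*a*(-66 + C)/7 (V(C, a) = ((C - 66)*(a + a))/7 = ((-66 + C)*(2*a))/7 = (2*a*(-66 + C))/7 = 2*a*(-66 + C)/7)
P = 21713061/404 (P = -3 + (214993 - 60/303)/4 = -3 + (214993 - 60*1/303)/4 = -3 + (214993 - 20/101)/4 = -3 + (¼)*(21714273/101) = -3 + 21714273/404 = 21713061/404 ≈ 53745.)
V(219, -238) + P = (2/7)*(-238)*(-66 + 219) + 21713061/404 = (2/7)*(-238)*153 + 21713061/404 = -10404 + 21713061/404 = 17509845/404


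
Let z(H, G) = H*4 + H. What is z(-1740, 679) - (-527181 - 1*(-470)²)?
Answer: 739381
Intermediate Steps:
z(H, G) = 5*H (z(H, G) = 4*H + H = 5*H)
z(-1740, 679) - (-527181 - 1*(-470)²) = 5*(-1740) - (-527181 - 1*(-470)²) = -8700 - (-527181 - 1*220900) = -8700 - (-527181 - 220900) = -8700 - 1*(-748081) = -8700 + 748081 = 739381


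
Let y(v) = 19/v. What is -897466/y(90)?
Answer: -80771940/19 ≈ -4.2512e+6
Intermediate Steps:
-897466/y(90) = -897466/(19/90) = -897466/(19*(1/90)) = -897466/19/90 = -897466*90/19 = -80771940/19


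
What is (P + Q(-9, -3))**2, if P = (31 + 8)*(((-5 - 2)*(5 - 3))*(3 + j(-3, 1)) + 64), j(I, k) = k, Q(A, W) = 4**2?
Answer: 107584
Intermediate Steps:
Q(A, W) = 16
P = 312 (P = (31 + 8)*(((-5 - 2)*(5 - 3))*(3 + 1) + 64) = 39*(-7*2*4 + 64) = 39*(-14*4 + 64) = 39*(-56 + 64) = 39*8 = 312)
(P + Q(-9, -3))**2 = (312 + 16)**2 = 328**2 = 107584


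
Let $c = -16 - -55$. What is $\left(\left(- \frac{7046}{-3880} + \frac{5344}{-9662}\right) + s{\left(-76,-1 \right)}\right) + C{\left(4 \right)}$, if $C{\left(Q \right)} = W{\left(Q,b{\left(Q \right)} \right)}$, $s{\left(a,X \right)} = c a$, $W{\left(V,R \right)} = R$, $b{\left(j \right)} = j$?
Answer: $- \frac{27729698467}{9372140} \approx -2958.7$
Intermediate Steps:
$c = 39$ ($c = -16 + 55 = 39$)
$s{\left(a,X \right)} = 39 a$
$C{\left(Q \right)} = Q$
$\left(\left(- \frac{7046}{-3880} + \frac{5344}{-9662}\right) + s{\left(-76,-1 \right)}\right) + C{\left(4 \right)} = \left(\left(- \frac{7046}{-3880} + \frac{5344}{-9662}\right) + 39 \left(-76\right)\right) + 4 = \left(\left(\left(-7046\right) \left(- \frac{1}{3880}\right) + 5344 \left(- \frac{1}{9662}\right)\right) - 2964\right) + 4 = \left(\left(\frac{3523}{1940} - \frac{2672}{4831}\right) - 2964\right) + 4 = \left(\frac{11835933}{9372140} - 2964\right) + 4 = - \frac{27767187027}{9372140} + 4 = - \frac{27729698467}{9372140}$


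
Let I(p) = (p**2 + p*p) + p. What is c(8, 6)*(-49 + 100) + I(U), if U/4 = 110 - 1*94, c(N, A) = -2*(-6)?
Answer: 8868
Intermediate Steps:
c(N, A) = 12
U = 64 (U = 4*(110 - 1*94) = 4*(110 - 94) = 4*16 = 64)
I(p) = p + 2*p**2 (I(p) = (p**2 + p**2) + p = 2*p**2 + p = p + 2*p**2)
c(8, 6)*(-49 + 100) + I(U) = 12*(-49 + 100) + 64*(1 + 2*64) = 12*51 + 64*(1 + 128) = 612 + 64*129 = 612 + 8256 = 8868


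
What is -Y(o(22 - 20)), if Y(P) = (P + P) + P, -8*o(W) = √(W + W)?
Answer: ¾ ≈ 0.75000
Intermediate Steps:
o(W) = -√2*√W/8 (o(W) = -√(W + W)/8 = -√2*√W/8)
Y(P) = 3*P (Y(P) = 2*P + P = 3*P)
-Y(o(22 - 20)) = -3*(-√2*√(22 - 20)/8) = -3*(-√2*√2/8) = -3*(-1)/4 = -1*(-¾) = ¾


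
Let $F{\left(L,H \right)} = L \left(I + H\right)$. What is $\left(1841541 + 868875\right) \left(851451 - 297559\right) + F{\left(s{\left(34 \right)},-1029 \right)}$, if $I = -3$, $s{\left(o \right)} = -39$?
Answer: $1501277779320$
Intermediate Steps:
$F{\left(L,H \right)} = L \left(-3 + H\right)$
$\left(1841541 + 868875\right) \left(851451 - 297559\right) + F{\left(s{\left(34 \right)},-1029 \right)} = \left(1841541 + 868875\right) \left(851451 - 297559\right) - 39 \left(-3 - 1029\right) = 2710416 \cdot 553892 - -40248 = 1501277739072 + 40248 = 1501277779320$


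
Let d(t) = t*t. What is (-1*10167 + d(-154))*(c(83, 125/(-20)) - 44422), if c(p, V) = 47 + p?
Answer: -600112308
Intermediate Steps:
d(t) = t²
(-1*10167 + d(-154))*(c(83, 125/(-20)) - 44422) = (-1*10167 + (-154)²)*((47 + 83) - 44422) = (-10167 + 23716)*(130 - 44422) = 13549*(-44292) = -600112308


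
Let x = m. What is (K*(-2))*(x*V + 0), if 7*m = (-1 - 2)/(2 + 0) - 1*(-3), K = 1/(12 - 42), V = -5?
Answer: -1/14 ≈ -0.071429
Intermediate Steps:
K = -1/30 (K = 1/(-30) = -1/30 ≈ -0.033333)
m = 3/14 (m = ((-1 - 2)/(2 + 0) - 1*(-3))/7 = (-3/2 + 3)/7 = (⅐)*(3/2) = 3/14 ≈ 0.21429)
x = 3/14 ≈ 0.21429
(K*(-2))*(x*V + 0) = (-1/30*(-2))*((3/14)*(-5) + 0) = (-15/14 + 0)/15 = (1/15)*(-15/14) = -1/14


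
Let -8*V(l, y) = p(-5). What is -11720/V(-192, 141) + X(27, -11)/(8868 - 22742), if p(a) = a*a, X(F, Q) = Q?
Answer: 260165303/69370 ≈ 3750.4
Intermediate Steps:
p(a) = a²
V(l, y) = -25/8 (V(l, y) = -⅛*(-5)² = -⅛*25 = -25/8)
-11720/V(-192, 141) + X(27, -11)/(8868 - 22742) = -11720/(-25/8) - 11/(8868 - 22742) = -11720*(-8/25) - 11/(-13874) = 18752/5 - 11*(-1/13874) = 18752/5 + 11/13874 = 260165303/69370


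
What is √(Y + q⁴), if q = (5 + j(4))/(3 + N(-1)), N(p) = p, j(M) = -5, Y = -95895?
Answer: 3*I*√10655 ≈ 309.67*I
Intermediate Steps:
q = 0 (q = (5 - 5)/(3 - 1) = 0/2 = 0*(½) = 0)
√(Y + q⁴) = √(-95895 + 0⁴) = √(-95895 + 0) = √(-95895) = 3*I*√10655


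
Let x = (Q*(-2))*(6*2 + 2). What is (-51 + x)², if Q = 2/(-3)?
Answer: 9409/9 ≈ 1045.4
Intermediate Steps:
Q = -⅔ (Q = 2*(-⅓) = -⅔ ≈ -0.66667)
x = 56/3 (x = (-⅔*(-2))*(6*2 + 2) = 4*(12 + 2)/3 = (4/3)*14 = 56/3 ≈ 18.667)
(-51 + x)² = (-51 + 56/3)² = (-97/3)² = 9409/9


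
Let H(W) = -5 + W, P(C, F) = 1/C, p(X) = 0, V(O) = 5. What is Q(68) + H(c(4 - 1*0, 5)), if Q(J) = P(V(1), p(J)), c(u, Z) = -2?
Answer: -34/5 ≈ -6.8000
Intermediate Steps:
Q(J) = ⅕ (Q(J) = 1/5 = ⅕)
Q(68) + H(c(4 - 1*0, 5)) = ⅕ + (-5 - 2) = ⅕ - 7 = -34/5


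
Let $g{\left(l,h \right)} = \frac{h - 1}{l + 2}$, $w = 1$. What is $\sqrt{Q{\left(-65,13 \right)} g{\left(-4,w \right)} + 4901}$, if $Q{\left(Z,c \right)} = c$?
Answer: $13 \sqrt{29} \approx 70.007$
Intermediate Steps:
$g{\left(l,h \right)} = \frac{-1 + h}{2 + l}$
$\sqrt{Q{\left(-65,13 \right)} g{\left(-4,w \right)} + 4901} = \sqrt{13 \frac{-1 + 1}{2 - 4} + 4901} = \sqrt{13 \frac{1}{-2} \cdot 0 + 4901} = \sqrt{13 \left(\left(- \frac{1}{2}\right) 0\right) + 4901} = \sqrt{13 \cdot 0 + 4901} = \sqrt{0 + 4901} = \sqrt{4901} = 13 \sqrt{29}$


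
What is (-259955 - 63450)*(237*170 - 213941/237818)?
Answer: -442670909399285/33974 ≈ -1.3030e+10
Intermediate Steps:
(-259955 - 63450)*(237*170 - 213941/237818) = -323405*(40290 - 213941*1/237818) = -323405*(40290 - 30563/33974) = -323405*1368781897/33974 = -442670909399285/33974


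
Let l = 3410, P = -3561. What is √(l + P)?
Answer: I*√151 ≈ 12.288*I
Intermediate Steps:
√(l + P) = √(3410 - 3561) = √(-151) = I*√151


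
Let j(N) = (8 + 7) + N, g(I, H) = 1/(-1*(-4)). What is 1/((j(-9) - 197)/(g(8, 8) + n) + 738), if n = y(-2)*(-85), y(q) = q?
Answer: 681/501814 ≈ 0.0013571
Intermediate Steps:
g(I, H) = 1/4
j(N) = 15 + N
n = 170 (n = -2*(-85) = 170)
1/((j(-9) - 197)/(g(8, 8) + n) + 738) = 1/(((15 - 9) - 197)/(1/4 + 170) + 738) = 1/((6 - 197)/(681/4) + 738) = 1/(-191*4/681 + 738) = 1/(-764/681 + 738) = 1/(501814/681) = 681/501814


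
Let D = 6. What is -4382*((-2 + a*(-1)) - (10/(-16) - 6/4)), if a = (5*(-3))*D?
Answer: -1579711/4 ≈ -3.9493e+5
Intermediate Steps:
a = -90 (a = (5*(-3))*6 = -15*6 = -90)
-4382*((-2 + a*(-1)) - (10/(-16) - 6/4)) = -4382*((-2 - 90*(-1)) - (10/(-16) - 6/4)) = -4382*((-2 + 90) - (10*(-1/16) - 6*1/4)) = -4382*(88 - (-5/8 - 3/2)) = -4382*(88 - 1*(-17/8)) = -4382*(88 + 17/8) = -4382*721/8 = -1579711/4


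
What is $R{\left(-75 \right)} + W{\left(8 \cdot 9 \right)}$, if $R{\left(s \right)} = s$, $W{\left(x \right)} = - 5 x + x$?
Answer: $-363$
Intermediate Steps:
$W{\left(x \right)} = - 4 x$
$R{\left(-75 \right)} + W{\left(8 \cdot 9 \right)} = -75 - 4 \cdot 8 \cdot 9 = -75 - 288 = -363$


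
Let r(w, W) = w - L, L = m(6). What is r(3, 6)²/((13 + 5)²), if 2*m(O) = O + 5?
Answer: 25/1296 ≈ 0.019290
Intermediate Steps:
m(O) = 5/2 + O/2 (m(O) = (O + 5)/2 = (5 + O)/2 = 5/2 + O/2)
L = 11/2 (L = 5/2 + (½)*6 = 5/2 + 3 = 11/2 ≈ 5.5000)
r(w, W) = -11/2 + w (r(w, W) = w - 1*11/2 = w - 11/2 = -11/2 + w)
r(3, 6)²/((13 + 5)²) = (-11/2 + 3)²/((13 + 5)²) = (-5/2)²/(18²) = (25/4)/324 = (25/4)*(1/324) = 25/1296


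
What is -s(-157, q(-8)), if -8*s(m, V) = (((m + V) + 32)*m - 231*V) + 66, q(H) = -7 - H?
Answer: 19303/8 ≈ 2412.9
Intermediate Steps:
s(m, V) = -33/4 + 231*V/8 - m*(32 + V + m)/8 (s(m, V) = -((((m + V) + 32)*m - 231*V) + 66)/8 = -((((V + m) + 32)*m - 231*V) + 66)/8 = -(((32 + V + m)*m - 231*V) + 66)/8 = -((m*(32 + V + m) - 231*V) + 66)/8 = -((-231*V + m*(32 + V + m)) + 66)/8 = -(66 - 231*V + m*(32 + V + m))/8 = -33/4 + 231*V/8 - m*(32 + V + m)/8)
-s(-157, q(-8)) = -(-33/4 - 4*(-157) - 1/8*(-157)**2 + 231*(-7 - 1*(-8))/8 - 1/8*(-7 - 1*(-8))*(-157)) = -(-33/4 + 628 - 1/8*24649 + 231*(-7 + 8)/8 - 1/8*(-7 + 8)*(-157)) = -(-33/4 + 628 - 24649/8 + (231/8)*1 - 1/8*1*(-157)) = -(-33/4 + 628 - 24649/8 + 231/8 + 157/8) = -1*(-19303/8) = 19303/8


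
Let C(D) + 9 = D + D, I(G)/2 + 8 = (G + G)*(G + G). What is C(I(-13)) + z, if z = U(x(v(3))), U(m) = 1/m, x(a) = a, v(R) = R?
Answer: 7990/3 ≈ 2663.3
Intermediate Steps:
I(G) = -16 + 8*G**2 (I(G) = -16 + 2*((G + G)*(G + G)) = -16 + 2*((2*G)*(2*G)) = -16 + 2*(4*G**2) = -16 + 8*G**2)
z = 1/3 ≈ 0.33333
C(D) = -9 + 2*D (C(D) = -9 + (D + D) = -9 + 2*D)
C(I(-13)) + z = (-9 + 2*(-16 + 8*(-13)**2)) + 1/3 = (-9 + 2*(-16 + 8*169)) + 1/3 = (-9 + 2*(-16 + 1352)) + 1/3 = (-9 + 2*1336) + 1/3 = (-9 + 2672) + 1/3 = 2663 + 1/3 = 7990/3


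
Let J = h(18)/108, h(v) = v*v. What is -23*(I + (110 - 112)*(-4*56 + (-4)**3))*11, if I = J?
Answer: -146487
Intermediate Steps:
h(v) = v**2
J = 3 (J = 18**2/108 = 324*(1/108) = 3)
I = 3
-23*(I + (110 - 112)*(-4*56 + (-4)**3))*11 = -23*(3 + (110 - 112)*(-4*56 + (-4)**3))*11 = -23*(3 - 2*(-224 - 64))*11 = -23*(3 - 2*(-288))*11 = -23*(3 + 576)*11 = -13317*11 = -23*6369 = -146487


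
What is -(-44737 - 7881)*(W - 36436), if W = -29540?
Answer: -3471525168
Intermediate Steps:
-(-44737 - 7881)*(W - 36436) = -(-44737 - 7881)*(-29540 - 36436) = -(-52618)*(-65976) = -1*3471525168 = -3471525168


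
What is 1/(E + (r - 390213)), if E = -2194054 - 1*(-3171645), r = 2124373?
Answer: 1/2711751 ≈ 3.6877e-7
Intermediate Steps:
E = 977591 (E = -2194054 + 3171645 = 977591)
1/(E + (r - 390213)) = 1/(977591 + (2124373 - 390213)) = 1/(977591 + 1734160) = 1/2711751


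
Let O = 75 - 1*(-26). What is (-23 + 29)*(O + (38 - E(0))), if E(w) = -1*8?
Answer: 882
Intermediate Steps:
E(w) = -8
O = 101 (O = 75 + 26 = 101)
(-23 + 29)*(O + (38 - E(0))) = (-23 + 29)*(101 + (38 - 1*(-8))) = 6*(101 + (38 + 8)) = 6*(101 + 46) = 6*147 = 882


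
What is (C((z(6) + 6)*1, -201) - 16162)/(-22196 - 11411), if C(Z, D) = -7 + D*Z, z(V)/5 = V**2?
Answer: 53555/33607 ≈ 1.5936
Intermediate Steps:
z(V) = 5*V**2
(C((z(6) + 6)*1, -201) - 16162)/(-22196 - 11411) = ((-7 - 201*(5*6**2 + 6)) - 16162)/(-22196 - 11411) = ((-7 - 201*(5*36 + 6)) - 16162)/(-33607) = ((-7 - 201*(180 + 6)) - 16162)*(-1/33607) = ((-7 - 37386) - 16162)*(-1/33607) = (-37393 - 16162)*(-1/33607) = -53555*(-1/33607) = 53555/33607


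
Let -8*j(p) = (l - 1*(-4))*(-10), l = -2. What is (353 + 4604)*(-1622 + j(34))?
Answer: -16055723/2 ≈ -8.0279e+6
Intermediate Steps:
j(p) = 5/2 (j(p) = -(-2 - 1*(-4))*(-10)/8 = -(-2 + 4)*(-10)/8 = -(-10)/4 = -⅛*(-20) = 5/2)
(353 + 4604)*(-1622 + j(34)) = (353 + 4604)*(-1622 + 5/2) = 4957*(-3239/2) = -16055723/2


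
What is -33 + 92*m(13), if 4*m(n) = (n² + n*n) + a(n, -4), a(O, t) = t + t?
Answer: 7557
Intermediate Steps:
a(O, t) = 2*t
m(n) = -2 + n²/2 (m(n) = ((n² + n*n) + 2*(-4))/4 = ((n² + n²) - 8)/4 = (2*n² - 8)/4 = (-8 + 2*n²)/4 = -2 + n²/2)
-33 + 92*m(13) = -33 + 92*(-2 + (½)*13²) = -33 + 92*(-2 + (½)*169) = -33 + 92*(-2 + 169/2) = -33 + 92*(165/2) = -33 + 7590 = 7557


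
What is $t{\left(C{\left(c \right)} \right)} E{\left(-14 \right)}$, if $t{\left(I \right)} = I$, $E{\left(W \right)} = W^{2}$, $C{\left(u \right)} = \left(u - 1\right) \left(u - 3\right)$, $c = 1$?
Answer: $0$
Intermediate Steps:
$C{\left(u \right)} = \left(-1 + u\right) \left(-3 + u\right)$
$t{\left(C{\left(c \right)} \right)} E{\left(-14 \right)} = \left(3 + 1^{2} - 4\right) \left(-14\right)^{2} = \left(3 + 1 - 4\right) 196 = 0 \cdot 196 = 0$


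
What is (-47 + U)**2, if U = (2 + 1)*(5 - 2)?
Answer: 1444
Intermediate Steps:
U = 9 (U = 3*3 = 9)
(-47 + U)**2 = (-47 + 9)**2 = (-38)**2 = 1444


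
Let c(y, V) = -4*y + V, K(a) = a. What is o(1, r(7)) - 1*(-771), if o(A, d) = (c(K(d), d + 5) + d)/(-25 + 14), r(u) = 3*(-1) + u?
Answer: 8484/11 ≈ 771.27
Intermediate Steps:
c(y, V) = V - 4*y
r(u) = -3 + u
o(A, d) = -5/11 + 2*d/11 (o(A, d) = (((d + 5) - 4*d) + d)/(-25 + 14) = (((5 + d) - 4*d) + d)/(-11) = ((5 - 3*d) + d)*(-1/11) = (5 - 2*d)*(-1/11) = -5/11 + 2*d/11)
o(1, r(7)) - 1*(-771) = (-5/11 + 2*(-3 + 7)/11) - 1*(-771) = (-5/11 + (2/11)*4) + 771 = (-5/11 + 8/11) + 771 = 3/11 + 771 = 8484/11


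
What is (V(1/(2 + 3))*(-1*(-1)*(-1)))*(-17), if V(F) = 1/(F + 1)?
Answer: 85/6 ≈ 14.167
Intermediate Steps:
V(F) = 1/(1 + F)
(V(1/(2 + 3))*(-1*(-1)*(-1)))*(-17) = ((-1*(-1)*(-1))/(1 + 1/(2 + 3)))*(-17) = ((1*(-1))/(1 + 1/5))*(-17) = (-1/(1 + 1/5))*(-17) = (-1/(6/5))*(-17) = ((5/6)*(-1))*(-17) = -5/6*(-17) = 85/6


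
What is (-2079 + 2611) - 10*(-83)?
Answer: 1362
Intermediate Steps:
(-2079 + 2611) - 10*(-83) = 532 + 830 = 1362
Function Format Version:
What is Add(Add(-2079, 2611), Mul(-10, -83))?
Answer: 1362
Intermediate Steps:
Add(Add(-2079, 2611), Mul(-10, -83)) = Add(532, 830) = 1362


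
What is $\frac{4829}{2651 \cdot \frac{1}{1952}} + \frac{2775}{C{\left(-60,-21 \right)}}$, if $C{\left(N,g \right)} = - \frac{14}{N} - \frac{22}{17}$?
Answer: $\frac{122522798}{130381} \approx 939.73$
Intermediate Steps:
$C{\left(N,g \right)} = - \frac{22}{17} - \frac{14}{N}$ ($C{\left(N,g \right)} = - \frac{14}{N} - \frac{22}{17} = - \frac{22}{17} - \frac{14}{N}$)
$\frac{4829}{2651 \cdot \frac{1}{1952}} + \frac{2775}{C{\left(-60,-21 \right)}} = \frac{4829}{2651 \cdot \frac{1}{1952}} + \frac{2775}{- \frac{22}{17} - \frac{14}{-60}} = \frac{4829}{2651 \cdot \frac{1}{1952}} + \frac{2775}{- \frac{22}{17} - - \frac{7}{30}} = \frac{4829}{\frac{2651}{1952}} + \frac{2775}{- \frac{22}{17} + \frac{7}{30}} = 4829 \cdot \frac{1952}{2651} + \frac{2775}{- \frac{541}{510}} = \frac{856928}{241} + 2775 \left(- \frac{510}{541}\right) = \frac{856928}{241} - \frac{1415250}{541} = \frac{122522798}{130381}$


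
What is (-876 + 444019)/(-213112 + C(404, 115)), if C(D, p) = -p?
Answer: -443143/213227 ≈ -2.0783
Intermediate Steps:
(-876 + 444019)/(-213112 + C(404, 115)) = (-876 + 444019)/(-213112 - 1*115) = 443143/(-213112 - 115) = 443143/(-213227) = 443143*(-1/213227) = -443143/213227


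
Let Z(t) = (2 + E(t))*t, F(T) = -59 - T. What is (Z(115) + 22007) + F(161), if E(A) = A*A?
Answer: 1542892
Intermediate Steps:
E(A) = A²
Z(t) = t*(2 + t²) (Z(t) = (2 + t²)*t = t*(2 + t²))
(Z(115) + 22007) + F(161) = (115*(2 + 115²) + 22007) + (-59 - 1*161) = (115*(2 + 13225) + 22007) + (-59 - 161) = (115*13227 + 22007) - 220 = (1521105 + 22007) - 220 = 1543112 - 220 = 1542892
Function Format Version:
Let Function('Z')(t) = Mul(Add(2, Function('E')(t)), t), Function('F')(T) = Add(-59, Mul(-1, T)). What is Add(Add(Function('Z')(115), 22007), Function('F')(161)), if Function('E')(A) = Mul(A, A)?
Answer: 1542892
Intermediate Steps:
Function('E')(A) = Pow(A, 2)
Function('Z')(t) = Mul(t, Add(2, Pow(t, 2))) (Function('Z')(t) = Mul(Add(2, Pow(t, 2)), t) = Mul(t, Add(2, Pow(t, 2))))
Add(Add(Function('Z')(115), 22007), Function('F')(161)) = Add(Add(Mul(115, Add(2, Pow(115, 2))), 22007), Add(-59, Mul(-1, 161))) = Add(Add(Mul(115, Add(2, 13225)), 22007), Add(-59, -161)) = Add(Add(Mul(115, 13227), 22007), -220) = Add(Add(1521105, 22007), -220) = Add(1543112, -220) = 1542892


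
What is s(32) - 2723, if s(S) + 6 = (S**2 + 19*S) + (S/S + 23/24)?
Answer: -26281/24 ≈ -1095.0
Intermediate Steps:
s(S) = -97/24 + S**2 + 19*S (s(S) = -6 + ((S**2 + 19*S) + (S/S + 23/24)) = -6 + ((S**2 + 19*S) + (1 + 23*(1/24))) = -6 + ((S**2 + 19*S) + (1 + 23/24)) = -6 + ((S**2 + 19*S) + 47/24) = -6 + (47/24 + S**2 + 19*S) = -97/24 + S**2 + 19*S)
s(32) - 2723 = (-97/24 + 32**2 + 19*32) - 2723 = (-97/24 + 1024 + 608) - 2723 = 39071/24 - 2723 = -26281/24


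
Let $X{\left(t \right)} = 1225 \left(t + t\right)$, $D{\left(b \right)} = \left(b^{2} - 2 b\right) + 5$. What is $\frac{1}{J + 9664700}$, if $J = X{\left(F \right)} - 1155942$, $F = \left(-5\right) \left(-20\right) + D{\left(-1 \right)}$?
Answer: $\frac{1}{8773358} \approx 1.1398 \cdot 10^{-7}$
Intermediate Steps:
$D{\left(b \right)} = 5 + b^{2} - 2 b$
$F = 108$ ($F = \left(-5\right) \left(-20\right) + \left(5 + \left(-1\right)^{2} - -2\right) = 100 + \left(5 + 1 + 2\right) = 100 + 8 = 108$)
$X{\left(t \right)} = 2450 t$ ($X{\left(t \right)} = 1225 \cdot 2 t = 2450 t$)
$J = -891342$ ($J = 2450 \cdot 108 - 1155942 = 264600 - 1155942 = -891342$)
$\frac{1}{J + 9664700} = \frac{1}{-891342 + 9664700} = \frac{1}{8773358}$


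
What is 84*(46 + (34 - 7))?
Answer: 6132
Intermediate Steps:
84*(46 + (34 - 7)) = 84*(46 + 27) = 84*73 = 6132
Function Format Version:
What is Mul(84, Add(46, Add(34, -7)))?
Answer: 6132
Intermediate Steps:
Mul(84, Add(46, Add(34, -7))) = Mul(84, Add(46, 27)) = Mul(84, 73) = 6132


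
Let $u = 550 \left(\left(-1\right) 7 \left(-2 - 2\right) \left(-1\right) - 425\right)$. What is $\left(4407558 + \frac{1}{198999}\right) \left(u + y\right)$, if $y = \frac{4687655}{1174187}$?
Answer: $- \frac{36655748348035178704855}{33380291259} \approx -1.0981 \cdot 10^{12}$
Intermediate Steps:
$y = \frac{669665}{167741}$ ($y = 4687655 \cdot \frac{1}{1174187} = \frac{669665}{167741} \approx 3.9923$)
$u = -249150$ ($u = 550 \left(- 7 \left(\left(-4\right) \left(-1\right)\right) - 425\right) = 550 \left(\left(-7\right) 4 - 425\right) = 550 \left(-28 - 425\right) = 550 \left(-453\right) = -249150$)
$\left(4407558 + \frac{1}{198999}\right) \left(u + y\right) = \left(4407558 + \frac{1}{198999}\right) \left(-249150 + \frac{669665}{167741}\right) = \left(4407558 + \frac{1}{198999}\right) \left(- \frac{41792000485}{167741}\right) = \frac{877099634443}{198999} \left(- \frac{41792000485}{167741}\right) = - \frac{36655748348035178704855}{33380291259}$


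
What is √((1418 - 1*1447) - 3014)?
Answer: I*√3043 ≈ 55.163*I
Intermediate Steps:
√((1418 - 1*1447) - 3014) = √((1418 - 1447) - 3014) = √(-29 - 3014) = √(-3043) = I*√3043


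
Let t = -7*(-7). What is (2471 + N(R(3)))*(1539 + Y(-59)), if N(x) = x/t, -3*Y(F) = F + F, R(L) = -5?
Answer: 191095130/49 ≈ 3.8999e+6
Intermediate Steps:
Y(F) = -2*F/3 (Y(F) = -(F + F)/3 = -2*F/3)
t = 49
N(x) = x/49
(2471 + N(R(3)))*(1539 + Y(-59)) = (2471 + (1/49)*(-5))*(1539 - ⅔*(-59)) = (2471 - 5/49)*(1539 + 118/3) = (121074/49)*(4735/3) = 191095130/49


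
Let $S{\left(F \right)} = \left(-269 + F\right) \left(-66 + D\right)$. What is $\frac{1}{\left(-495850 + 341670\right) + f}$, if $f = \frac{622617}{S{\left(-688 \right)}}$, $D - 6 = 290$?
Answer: $- \frac{73370}{11312394139} \approx -6.4858 \cdot 10^{-6}$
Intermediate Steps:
$D = 296$ ($D = 6 + 290 = 296$)
$S{\left(F \right)} = -61870 + 230 F$ ($S{\left(F \right)} = \left(-269 + F\right) \left(-66 + 296\right) = \left(-269 + F\right) 230 = -61870 + 230 F$)
$f = - \frac{207539}{73370}$ ($f = \frac{622617}{-61870 + 230 \left(-688\right)} = \frac{622617}{-61870 - 158240} = \frac{622617}{-220110} = 622617 \left(- \frac{1}{220110}\right) = - \frac{207539}{73370} \approx -2.8287$)
$\frac{1}{\left(-495850 + 341670\right) + f} = \frac{1}{\left(-495850 + 341670\right) - \frac{207539}{73370}} = \frac{1}{-154180 - \frac{207539}{73370}} = \frac{1}{- \frac{11312394139}{73370}} = - \frac{73370}{11312394139}$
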